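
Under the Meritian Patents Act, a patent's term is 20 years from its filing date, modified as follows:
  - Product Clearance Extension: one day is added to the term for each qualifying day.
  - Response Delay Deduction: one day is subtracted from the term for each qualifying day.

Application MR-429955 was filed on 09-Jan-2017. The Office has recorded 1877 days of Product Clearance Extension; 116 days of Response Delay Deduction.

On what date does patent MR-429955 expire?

Base term: filing date + 20 years → 9 January 2037.
Product Clearance Extension: +1877 days → 1 March 2042.
Response Delay Deduction: −116 days → 5 November 2041.

2041-11-05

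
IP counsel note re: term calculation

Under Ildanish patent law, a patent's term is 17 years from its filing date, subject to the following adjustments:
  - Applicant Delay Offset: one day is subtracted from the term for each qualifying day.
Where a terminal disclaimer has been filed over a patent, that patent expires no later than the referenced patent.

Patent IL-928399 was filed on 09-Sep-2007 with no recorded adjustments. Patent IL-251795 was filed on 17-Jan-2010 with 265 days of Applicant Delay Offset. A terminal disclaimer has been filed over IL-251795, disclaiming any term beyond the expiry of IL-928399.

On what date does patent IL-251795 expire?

2024-09-09

Natural term of IL-251795:
  Base: filing + 17 years → 17 January 2027.
  Applicant Delay Offset: −265 days → 27 April 2026.
Expiry of referenced patent IL-928399:
  Base: filing + 17 years → 9 September 2024.
Terminal disclaimer: IL-251795 expires on the earlier of 27 April 2026 and 9 September 2024.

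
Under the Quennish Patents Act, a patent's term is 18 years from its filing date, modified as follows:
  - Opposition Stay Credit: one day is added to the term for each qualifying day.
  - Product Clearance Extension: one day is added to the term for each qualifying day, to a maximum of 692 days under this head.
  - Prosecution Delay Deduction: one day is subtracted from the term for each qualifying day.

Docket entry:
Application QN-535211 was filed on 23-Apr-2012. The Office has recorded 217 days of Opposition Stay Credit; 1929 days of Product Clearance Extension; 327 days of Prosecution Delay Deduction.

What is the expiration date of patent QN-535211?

Base term: filing date + 18 years → 23 April 2030.
Opposition Stay Credit: +217 days → 26 November 2030.
Product Clearance Extension: 1929 days claimed exceeds the 692-day cap, so +692 days → 18 October 2032.
Prosecution Delay Deduction: −327 days → 26 November 2031.

2031-11-26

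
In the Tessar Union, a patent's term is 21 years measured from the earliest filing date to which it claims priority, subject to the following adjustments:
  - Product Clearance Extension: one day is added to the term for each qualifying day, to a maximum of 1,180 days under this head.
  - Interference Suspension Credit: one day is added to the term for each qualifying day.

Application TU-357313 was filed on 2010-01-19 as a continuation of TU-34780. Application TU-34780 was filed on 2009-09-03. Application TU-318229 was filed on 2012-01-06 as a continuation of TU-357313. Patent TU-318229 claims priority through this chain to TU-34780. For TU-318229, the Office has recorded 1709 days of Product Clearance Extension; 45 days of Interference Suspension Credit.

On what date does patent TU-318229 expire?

Earliest priority filing: 3 September 2009.
Base term: 3 September 2009 + 21 years → 3 September 2030.
Product Clearance Extension: 1709 days claimed exceeds the 1180-day cap, so +1180 days → 26 November 2033.
Interference Suspension Credit: +45 days → 10 January 2034.

2034-01-10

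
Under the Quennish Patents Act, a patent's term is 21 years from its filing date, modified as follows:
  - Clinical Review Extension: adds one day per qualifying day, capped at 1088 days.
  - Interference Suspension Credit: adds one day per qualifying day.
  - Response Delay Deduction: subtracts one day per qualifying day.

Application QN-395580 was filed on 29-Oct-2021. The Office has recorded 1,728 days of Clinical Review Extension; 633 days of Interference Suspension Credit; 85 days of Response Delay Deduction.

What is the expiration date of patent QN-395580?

April 22, 2047

Base term: filing date + 21 years → 29 October 2042.
Clinical Review Extension: 1728 days claimed exceeds the 1088-day cap, so +1088 days → 21 October 2045.
Interference Suspension Credit: +633 days → 16 July 2047.
Response Delay Deduction: −85 days → 22 April 2047.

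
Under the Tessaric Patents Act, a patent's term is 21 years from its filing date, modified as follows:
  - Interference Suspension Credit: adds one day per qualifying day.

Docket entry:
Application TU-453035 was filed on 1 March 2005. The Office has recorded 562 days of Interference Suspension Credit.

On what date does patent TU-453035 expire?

2027-09-14

Base term: filing date + 21 years → 1 March 2026.
Interference Suspension Credit: +562 days → 14 September 2027.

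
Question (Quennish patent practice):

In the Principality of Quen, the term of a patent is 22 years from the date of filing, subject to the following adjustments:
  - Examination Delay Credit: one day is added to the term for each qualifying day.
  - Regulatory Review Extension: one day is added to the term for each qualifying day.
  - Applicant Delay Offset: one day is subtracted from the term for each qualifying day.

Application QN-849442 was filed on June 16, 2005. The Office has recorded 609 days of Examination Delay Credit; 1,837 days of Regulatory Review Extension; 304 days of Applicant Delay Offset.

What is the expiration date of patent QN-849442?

2033-04-27

Base term: filing date + 22 years → 16 June 2027.
Examination Delay Credit: +609 days → 14 February 2029.
Regulatory Review Extension: +1837 days → 25 February 2034.
Applicant Delay Offset: −304 days → 27 April 2033.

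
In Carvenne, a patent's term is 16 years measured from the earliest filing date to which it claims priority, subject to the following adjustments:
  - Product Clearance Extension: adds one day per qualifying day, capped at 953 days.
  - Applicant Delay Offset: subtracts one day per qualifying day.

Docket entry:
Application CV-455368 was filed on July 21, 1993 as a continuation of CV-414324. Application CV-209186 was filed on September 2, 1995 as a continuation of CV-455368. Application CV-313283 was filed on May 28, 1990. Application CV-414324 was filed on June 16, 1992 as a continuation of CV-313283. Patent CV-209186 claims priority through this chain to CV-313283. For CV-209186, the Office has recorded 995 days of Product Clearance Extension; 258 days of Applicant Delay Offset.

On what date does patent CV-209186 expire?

Earliest priority filing: 28 May 1990.
Base term: 28 May 1990 + 16 years → 28 May 2006.
Product Clearance Extension: 995 days claimed exceeds the 953-day cap, so +953 days → 5 January 2009.
Applicant Delay Offset: −258 days → 22 April 2008.

April 22, 2008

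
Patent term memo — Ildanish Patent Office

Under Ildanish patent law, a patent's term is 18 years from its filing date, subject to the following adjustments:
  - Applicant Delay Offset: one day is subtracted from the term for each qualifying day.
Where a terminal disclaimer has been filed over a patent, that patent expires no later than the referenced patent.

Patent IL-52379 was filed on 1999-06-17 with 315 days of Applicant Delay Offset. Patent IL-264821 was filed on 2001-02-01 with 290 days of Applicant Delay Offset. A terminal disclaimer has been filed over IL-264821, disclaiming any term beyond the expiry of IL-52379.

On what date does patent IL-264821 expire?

August 6, 2016

Natural term of IL-264821:
  Base: filing + 18 years → 1 February 2019.
  Applicant Delay Offset: −290 days → 17 April 2018.
Expiry of referenced patent IL-52379:
  Base: filing + 18 years → 17 June 2017.
  Applicant Delay Offset: −315 days → 6 August 2016.
Terminal disclaimer: IL-264821 expires on the earlier of 17 April 2018 and 6 August 2016.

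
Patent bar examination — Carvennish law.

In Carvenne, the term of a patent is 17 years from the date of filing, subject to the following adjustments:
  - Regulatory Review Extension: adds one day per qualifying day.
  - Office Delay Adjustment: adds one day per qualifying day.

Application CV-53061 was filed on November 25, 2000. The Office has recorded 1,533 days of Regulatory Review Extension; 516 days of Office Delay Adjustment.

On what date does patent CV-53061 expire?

July 6, 2023

Base term: filing date + 17 years → 25 November 2017.
Regulatory Review Extension: +1533 days → 5 February 2022.
Office Delay Adjustment: +516 days → 6 July 2023.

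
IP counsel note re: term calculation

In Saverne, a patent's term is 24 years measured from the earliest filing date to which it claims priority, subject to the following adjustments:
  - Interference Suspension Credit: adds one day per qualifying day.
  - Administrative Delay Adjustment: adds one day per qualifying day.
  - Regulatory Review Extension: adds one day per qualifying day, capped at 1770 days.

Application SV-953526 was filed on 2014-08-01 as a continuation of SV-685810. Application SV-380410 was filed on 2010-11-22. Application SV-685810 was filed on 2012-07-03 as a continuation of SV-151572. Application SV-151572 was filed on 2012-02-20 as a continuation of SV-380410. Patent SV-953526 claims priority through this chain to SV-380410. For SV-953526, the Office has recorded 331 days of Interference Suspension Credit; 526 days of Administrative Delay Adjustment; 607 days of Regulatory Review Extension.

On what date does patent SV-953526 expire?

November 25, 2038

Earliest priority filing: 22 November 2010.
Base term: 22 November 2010 + 24 years → 22 November 2034.
Interference Suspension Credit: +331 days → 19 October 2035.
Administrative Delay Adjustment: +526 days → 28 March 2037.
Regulatory Review Extension: 607 days (within the 1770-day cap) → +607 days → 25 November 2038.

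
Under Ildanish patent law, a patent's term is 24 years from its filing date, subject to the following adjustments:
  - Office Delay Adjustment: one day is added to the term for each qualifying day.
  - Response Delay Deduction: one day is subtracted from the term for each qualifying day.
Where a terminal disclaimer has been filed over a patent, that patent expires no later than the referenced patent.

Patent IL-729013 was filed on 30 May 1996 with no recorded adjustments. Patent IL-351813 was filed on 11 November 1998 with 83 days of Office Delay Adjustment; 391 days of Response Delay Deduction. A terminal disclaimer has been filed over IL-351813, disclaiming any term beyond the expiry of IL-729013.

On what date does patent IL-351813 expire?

Natural term of IL-351813:
  Base: filing + 24 years → 11 November 2022.
  Office Delay Adjustment: +83 days → 2 February 2023.
  Response Delay Deduction: −391 days → 7 January 2022.
Expiry of referenced patent IL-729013:
  Base: filing + 24 years → 30 May 2020.
Terminal disclaimer: IL-351813 expires on the earlier of 7 January 2022 and 30 May 2020.

May 30, 2020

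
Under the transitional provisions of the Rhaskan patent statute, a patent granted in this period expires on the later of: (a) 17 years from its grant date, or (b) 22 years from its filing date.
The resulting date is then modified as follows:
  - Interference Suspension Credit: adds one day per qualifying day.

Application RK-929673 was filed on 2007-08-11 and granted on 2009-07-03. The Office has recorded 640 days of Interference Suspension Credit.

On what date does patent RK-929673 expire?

2031-05-13

(a) grant + 17 years → 3 July 2026.
(b) filing + 22 years → 11 August 2029.
Later of the two: 11 August 2029.
Interference Suspension Credit: +640 days → 13 May 2031.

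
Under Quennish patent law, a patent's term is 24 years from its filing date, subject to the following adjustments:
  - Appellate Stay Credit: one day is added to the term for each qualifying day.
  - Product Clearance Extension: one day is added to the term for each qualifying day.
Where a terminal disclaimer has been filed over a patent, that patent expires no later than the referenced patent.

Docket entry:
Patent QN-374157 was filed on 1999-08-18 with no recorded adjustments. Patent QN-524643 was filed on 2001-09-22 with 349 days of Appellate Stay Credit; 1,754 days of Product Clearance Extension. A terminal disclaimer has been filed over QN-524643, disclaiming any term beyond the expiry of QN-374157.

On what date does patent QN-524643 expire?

August 18, 2023

Natural term of QN-524643:
  Base: filing + 24 years → 22 September 2025.
  Appellate Stay Credit: +349 days → 6 September 2026.
  Product Clearance Extension: +1754 days → 26 June 2031.
Expiry of referenced patent QN-374157:
  Base: filing + 24 years → 18 August 2023.
Terminal disclaimer: QN-524643 expires on the earlier of 26 June 2031 and 18 August 2023.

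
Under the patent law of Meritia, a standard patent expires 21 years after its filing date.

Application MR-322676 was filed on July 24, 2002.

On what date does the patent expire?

Filing date + 21 years → 24 July 2023.

2023-07-24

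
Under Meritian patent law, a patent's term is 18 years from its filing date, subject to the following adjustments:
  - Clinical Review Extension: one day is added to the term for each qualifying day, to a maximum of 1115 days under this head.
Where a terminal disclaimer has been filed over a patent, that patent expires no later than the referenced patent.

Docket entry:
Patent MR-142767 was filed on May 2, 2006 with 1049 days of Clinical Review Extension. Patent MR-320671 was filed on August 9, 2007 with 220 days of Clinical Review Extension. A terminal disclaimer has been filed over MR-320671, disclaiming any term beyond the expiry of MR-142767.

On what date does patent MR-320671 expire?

Natural term of MR-320671:
  Base: filing + 18 years → 9 August 2025.
  Clinical Review Extension: 220 days (within the 1115-day cap) → +220 days → 17 March 2026.
Expiry of referenced patent MR-142767:
  Base: filing + 18 years → 2 May 2024.
  Clinical Review Extension: 1049 days (within the 1115-day cap) → +1049 days → 17 March 2027.
Terminal disclaimer: MR-320671 expires on the earlier of 17 March 2026 and 17 March 2027.

2026-03-17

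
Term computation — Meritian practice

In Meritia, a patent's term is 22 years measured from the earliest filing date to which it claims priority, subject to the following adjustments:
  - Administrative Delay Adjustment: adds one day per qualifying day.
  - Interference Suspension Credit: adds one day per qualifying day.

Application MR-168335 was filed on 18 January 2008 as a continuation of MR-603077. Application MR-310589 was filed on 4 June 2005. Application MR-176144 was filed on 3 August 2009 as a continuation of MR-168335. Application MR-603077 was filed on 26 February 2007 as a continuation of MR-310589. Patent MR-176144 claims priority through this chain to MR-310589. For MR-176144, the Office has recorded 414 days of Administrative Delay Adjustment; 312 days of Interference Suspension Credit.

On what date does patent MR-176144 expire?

2029-05-30

Earliest priority filing: 4 June 2005.
Base term: 4 June 2005 + 22 years → 4 June 2027.
Administrative Delay Adjustment: +414 days → 22 July 2028.
Interference Suspension Credit: +312 days → 30 May 2029.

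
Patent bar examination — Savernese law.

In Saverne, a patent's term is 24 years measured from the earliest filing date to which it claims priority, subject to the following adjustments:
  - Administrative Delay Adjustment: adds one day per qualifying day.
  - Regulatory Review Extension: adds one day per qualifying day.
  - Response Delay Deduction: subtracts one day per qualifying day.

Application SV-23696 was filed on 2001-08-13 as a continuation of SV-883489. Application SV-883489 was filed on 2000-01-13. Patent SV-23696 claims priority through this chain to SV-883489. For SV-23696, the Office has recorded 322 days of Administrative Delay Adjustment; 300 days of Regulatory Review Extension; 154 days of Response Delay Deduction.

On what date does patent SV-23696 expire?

Earliest priority filing: 13 January 2000.
Base term: 13 January 2000 + 24 years → 13 January 2024.
Administrative Delay Adjustment: +322 days → 30 November 2024.
Regulatory Review Extension: +300 days → 26 September 2025.
Response Delay Deduction: −154 days → 25 April 2025.

2025-04-25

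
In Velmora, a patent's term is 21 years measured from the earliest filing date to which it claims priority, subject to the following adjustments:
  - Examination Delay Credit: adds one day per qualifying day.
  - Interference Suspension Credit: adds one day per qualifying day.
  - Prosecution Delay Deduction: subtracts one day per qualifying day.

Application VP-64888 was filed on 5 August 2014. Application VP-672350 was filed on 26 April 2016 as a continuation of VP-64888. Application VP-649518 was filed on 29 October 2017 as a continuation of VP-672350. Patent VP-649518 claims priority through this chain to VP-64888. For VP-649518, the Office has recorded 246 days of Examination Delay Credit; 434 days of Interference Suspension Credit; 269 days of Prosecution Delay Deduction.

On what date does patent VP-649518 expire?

Earliest priority filing: 5 August 2014.
Base term: 5 August 2014 + 21 years → 5 August 2035.
Examination Delay Credit: +246 days → 7 April 2036.
Interference Suspension Credit: +434 days → 15 June 2037.
Prosecution Delay Deduction: −269 days → 19 September 2036.

2036-09-19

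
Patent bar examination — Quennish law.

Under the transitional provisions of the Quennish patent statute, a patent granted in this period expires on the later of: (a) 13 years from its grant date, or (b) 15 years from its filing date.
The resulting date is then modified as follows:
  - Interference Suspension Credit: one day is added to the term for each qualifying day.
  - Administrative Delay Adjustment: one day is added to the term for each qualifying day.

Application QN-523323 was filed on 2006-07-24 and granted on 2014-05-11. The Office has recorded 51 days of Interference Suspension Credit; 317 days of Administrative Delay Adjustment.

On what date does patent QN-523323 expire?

(a) grant + 13 years → 11 May 2027.
(b) filing + 15 years → 24 July 2021.
Later of the two: 11 May 2027.
Interference Suspension Credit: +51 days → 1 July 2027.
Administrative Delay Adjustment: +317 days → 13 May 2028.

2028-05-13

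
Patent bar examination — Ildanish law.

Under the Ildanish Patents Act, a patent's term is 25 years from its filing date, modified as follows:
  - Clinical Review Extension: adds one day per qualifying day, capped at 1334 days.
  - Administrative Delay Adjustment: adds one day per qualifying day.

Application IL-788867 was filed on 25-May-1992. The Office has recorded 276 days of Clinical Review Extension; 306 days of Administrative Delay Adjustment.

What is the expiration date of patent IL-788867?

Base term: filing date + 25 years → 25 May 2017.
Clinical Review Extension: 276 days (within the 1334-day cap) → +276 days → 25 February 2018.
Administrative Delay Adjustment: +306 days → 28 December 2018.

2018-12-28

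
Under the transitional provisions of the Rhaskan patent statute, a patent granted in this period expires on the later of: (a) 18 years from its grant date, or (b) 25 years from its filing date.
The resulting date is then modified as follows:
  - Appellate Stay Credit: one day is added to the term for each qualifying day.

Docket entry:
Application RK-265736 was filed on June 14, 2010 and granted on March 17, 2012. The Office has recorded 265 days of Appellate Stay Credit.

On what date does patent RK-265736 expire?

2036-03-05

(a) grant + 18 years → 17 March 2030.
(b) filing + 25 years → 14 June 2035.
Later of the two: 14 June 2035.
Appellate Stay Credit: +265 days → 5 March 2036.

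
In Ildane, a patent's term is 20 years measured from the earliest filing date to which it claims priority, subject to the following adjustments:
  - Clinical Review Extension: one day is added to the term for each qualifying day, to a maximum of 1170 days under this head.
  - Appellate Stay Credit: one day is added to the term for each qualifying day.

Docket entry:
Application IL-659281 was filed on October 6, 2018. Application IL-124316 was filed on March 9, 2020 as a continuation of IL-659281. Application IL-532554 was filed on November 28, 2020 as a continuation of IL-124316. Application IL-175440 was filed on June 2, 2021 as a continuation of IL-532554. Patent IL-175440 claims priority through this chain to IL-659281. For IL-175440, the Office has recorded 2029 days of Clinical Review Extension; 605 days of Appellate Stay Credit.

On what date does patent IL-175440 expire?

2043-08-16

Earliest priority filing: 6 October 2018.
Base term: 6 October 2018 + 20 years → 6 October 2038.
Clinical Review Extension: 2029 days claimed exceeds the 1170-day cap, so +1170 days → 19 December 2041.
Appellate Stay Credit: +605 days → 16 August 2043.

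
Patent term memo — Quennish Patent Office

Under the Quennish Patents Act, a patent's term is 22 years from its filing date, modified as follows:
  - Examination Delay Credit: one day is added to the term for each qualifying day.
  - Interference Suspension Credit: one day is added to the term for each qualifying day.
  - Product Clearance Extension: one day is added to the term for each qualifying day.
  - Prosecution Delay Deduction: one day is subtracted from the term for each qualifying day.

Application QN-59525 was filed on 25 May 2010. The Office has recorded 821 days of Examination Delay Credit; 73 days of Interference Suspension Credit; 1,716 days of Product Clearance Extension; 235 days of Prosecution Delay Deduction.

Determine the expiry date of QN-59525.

Base term: filing date + 22 years → 25 May 2032.
Examination Delay Credit: +821 days → 24 August 2034.
Interference Suspension Credit: +73 days → 5 November 2034.
Product Clearance Extension: +1716 days → 18 July 2039.
Prosecution Delay Deduction: −235 days → 25 November 2038.

November 25, 2038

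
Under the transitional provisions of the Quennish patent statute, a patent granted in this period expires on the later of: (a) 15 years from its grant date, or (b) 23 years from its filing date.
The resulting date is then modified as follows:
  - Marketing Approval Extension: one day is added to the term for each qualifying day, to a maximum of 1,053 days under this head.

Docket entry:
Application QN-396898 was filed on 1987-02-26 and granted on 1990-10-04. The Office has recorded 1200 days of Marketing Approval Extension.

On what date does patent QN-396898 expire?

(a) grant + 15 years → 4 October 2005.
(b) filing + 23 years → 26 February 2010.
Later of the two: 26 February 2010.
Marketing Approval Extension: 1200 days claimed exceeds the 1053-day cap, so +1053 days → 14 January 2013.

January 14, 2013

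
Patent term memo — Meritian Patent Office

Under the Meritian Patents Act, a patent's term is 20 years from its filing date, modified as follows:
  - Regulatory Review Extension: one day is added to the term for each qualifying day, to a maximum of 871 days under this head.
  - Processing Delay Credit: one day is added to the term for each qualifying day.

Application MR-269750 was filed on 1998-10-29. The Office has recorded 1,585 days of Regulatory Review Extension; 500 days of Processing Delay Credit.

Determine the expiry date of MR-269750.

July 31, 2022

Base term: filing date + 20 years → 29 October 2018.
Regulatory Review Extension: 1585 days claimed exceeds the 871-day cap, so +871 days → 18 March 2021.
Processing Delay Credit: +500 days → 31 July 2022.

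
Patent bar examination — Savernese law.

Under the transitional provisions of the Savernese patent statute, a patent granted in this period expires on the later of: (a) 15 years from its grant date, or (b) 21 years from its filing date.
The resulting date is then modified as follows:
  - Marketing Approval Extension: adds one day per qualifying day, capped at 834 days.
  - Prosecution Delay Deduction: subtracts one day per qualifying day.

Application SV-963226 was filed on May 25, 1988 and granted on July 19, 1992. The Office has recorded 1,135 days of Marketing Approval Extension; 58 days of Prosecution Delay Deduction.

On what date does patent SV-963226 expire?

2011-07-10

(a) grant + 15 years → 19 July 2007.
(b) filing + 21 years → 25 May 2009.
Later of the two: 25 May 2009.
Marketing Approval Extension: 1135 days claimed exceeds the 834-day cap, so +834 days → 6 September 2011.
Prosecution Delay Deduction: −58 days → 10 July 2011.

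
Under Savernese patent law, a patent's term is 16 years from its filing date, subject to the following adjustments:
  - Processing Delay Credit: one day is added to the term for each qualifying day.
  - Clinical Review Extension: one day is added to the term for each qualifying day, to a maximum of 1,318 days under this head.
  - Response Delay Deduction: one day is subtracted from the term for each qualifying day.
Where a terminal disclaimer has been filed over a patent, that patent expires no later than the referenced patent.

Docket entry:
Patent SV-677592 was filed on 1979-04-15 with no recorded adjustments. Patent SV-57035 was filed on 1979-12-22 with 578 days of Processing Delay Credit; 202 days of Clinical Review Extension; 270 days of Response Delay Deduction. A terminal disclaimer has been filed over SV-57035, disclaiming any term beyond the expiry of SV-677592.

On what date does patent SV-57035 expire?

Natural term of SV-57035:
  Base: filing + 16 years → 22 December 1995.
  Processing Delay Credit: +578 days → 22 July 1997.
  Clinical Review Extension: 202 days (within the 1318-day cap) → +202 days → 9 February 1998.
  Response Delay Deduction: −270 days → 15 May 1997.
Expiry of referenced patent SV-677592:
  Base: filing + 16 years → 15 April 1995.
Terminal disclaimer: SV-57035 expires on the earlier of 15 May 1997 and 15 April 1995.

April 15, 1995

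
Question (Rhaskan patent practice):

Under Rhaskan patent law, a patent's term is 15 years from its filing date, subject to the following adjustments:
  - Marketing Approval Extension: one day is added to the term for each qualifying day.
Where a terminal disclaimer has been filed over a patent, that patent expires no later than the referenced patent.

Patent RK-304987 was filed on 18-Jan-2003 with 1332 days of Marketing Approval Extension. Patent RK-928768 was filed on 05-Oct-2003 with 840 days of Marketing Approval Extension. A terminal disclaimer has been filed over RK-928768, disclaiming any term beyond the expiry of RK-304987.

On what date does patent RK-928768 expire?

Natural term of RK-928768:
  Base: filing + 15 years → 5 October 2018.
  Marketing Approval Extension: +840 days → 22 January 2021.
Expiry of referenced patent RK-304987:
  Base: filing + 15 years → 18 January 2018.
  Marketing Approval Extension: +1332 days → 11 September 2021.
Terminal disclaimer: RK-928768 expires on the earlier of 22 January 2021 and 11 September 2021.

January 22, 2021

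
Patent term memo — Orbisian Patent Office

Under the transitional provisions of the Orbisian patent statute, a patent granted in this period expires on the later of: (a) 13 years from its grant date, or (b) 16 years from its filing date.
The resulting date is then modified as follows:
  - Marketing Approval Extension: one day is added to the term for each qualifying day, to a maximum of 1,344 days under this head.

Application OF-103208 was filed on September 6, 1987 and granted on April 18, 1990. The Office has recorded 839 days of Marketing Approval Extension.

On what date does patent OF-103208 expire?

2005-12-23

(a) grant + 13 years → 18 April 2003.
(b) filing + 16 years → 6 September 2003.
Later of the two: 6 September 2003.
Marketing Approval Extension: 839 days (within the 1344-day cap) → +839 days → 23 December 2005.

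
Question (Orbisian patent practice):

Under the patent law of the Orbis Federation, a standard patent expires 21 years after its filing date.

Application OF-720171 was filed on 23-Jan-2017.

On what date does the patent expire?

January 23, 2038

Filing date + 21 years → 23 January 2038.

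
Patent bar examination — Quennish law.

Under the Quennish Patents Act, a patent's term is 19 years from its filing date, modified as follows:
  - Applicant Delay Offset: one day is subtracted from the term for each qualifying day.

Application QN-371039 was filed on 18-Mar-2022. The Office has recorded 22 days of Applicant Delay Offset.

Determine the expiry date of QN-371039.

2041-02-24

Base term: filing date + 19 years → 18 March 2041.
Applicant Delay Offset: −22 days → 24 February 2041.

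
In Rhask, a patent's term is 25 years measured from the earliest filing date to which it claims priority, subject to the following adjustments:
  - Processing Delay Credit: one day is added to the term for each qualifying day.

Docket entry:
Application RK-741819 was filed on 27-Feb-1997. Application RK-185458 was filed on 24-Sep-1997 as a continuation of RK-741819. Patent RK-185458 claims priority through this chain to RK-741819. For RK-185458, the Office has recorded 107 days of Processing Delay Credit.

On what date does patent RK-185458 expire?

Earliest priority filing: 27 February 1997.
Base term: 27 February 1997 + 25 years → 27 February 2022.
Processing Delay Credit: +107 days → 14 June 2022.

2022-06-14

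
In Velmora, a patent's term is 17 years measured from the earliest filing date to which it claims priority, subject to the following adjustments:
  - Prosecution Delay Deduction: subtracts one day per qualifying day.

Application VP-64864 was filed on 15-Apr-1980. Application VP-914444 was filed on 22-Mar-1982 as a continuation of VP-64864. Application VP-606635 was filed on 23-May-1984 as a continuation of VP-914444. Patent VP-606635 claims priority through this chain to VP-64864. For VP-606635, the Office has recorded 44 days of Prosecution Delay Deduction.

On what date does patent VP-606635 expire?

Earliest priority filing: 15 April 1980.
Base term: 15 April 1980 + 17 years → 15 April 1997.
Prosecution Delay Deduction: −44 days → 2 March 1997.

1997-03-02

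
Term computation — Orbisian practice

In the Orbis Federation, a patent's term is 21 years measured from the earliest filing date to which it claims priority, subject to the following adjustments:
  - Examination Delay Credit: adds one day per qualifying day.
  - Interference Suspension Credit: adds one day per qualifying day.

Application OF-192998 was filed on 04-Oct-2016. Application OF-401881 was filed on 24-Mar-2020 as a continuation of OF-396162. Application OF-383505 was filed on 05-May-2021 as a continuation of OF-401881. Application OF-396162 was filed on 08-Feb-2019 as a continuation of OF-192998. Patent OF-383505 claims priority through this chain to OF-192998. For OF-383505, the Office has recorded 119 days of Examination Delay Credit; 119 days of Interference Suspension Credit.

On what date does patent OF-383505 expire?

2038-05-30

Earliest priority filing: 4 October 2016.
Base term: 4 October 2016 + 21 years → 4 October 2037.
Examination Delay Credit: +119 days → 31 January 2038.
Interference Suspension Credit: +119 days → 30 May 2038.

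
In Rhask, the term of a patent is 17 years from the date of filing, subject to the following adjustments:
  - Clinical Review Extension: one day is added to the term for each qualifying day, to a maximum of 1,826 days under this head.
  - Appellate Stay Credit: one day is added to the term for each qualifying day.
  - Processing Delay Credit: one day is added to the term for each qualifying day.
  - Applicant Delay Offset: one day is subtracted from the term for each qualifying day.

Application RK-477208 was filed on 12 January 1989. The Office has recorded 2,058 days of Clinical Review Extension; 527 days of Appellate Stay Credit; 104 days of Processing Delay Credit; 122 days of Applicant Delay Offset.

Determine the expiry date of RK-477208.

2012-06-04

Base term: filing date + 17 years → 12 January 2006.
Clinical Review Extension: 2058 days claimed exceeds the 1826-day cap, so +1826 days → 12 January 2011.
Appellate Stay Credit: +527 days → 22 June 2012.
Processing Delay Credit: +104 days → 4 October 2012.
Applicant Delay Offset: −122 days → 4 June 2012.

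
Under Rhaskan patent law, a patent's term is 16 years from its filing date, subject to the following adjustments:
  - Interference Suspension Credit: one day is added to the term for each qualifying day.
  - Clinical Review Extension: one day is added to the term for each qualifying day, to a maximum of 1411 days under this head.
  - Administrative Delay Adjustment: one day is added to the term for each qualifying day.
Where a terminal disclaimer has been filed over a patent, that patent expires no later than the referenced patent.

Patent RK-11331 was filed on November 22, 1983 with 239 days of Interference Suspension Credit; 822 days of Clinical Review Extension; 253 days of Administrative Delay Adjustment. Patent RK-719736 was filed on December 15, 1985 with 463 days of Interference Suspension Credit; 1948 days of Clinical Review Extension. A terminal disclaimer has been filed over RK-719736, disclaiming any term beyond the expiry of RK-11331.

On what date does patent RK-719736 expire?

Natural term of RK-719736:
  Base: filing + 16 years → 15 December 2001.
  Interference Suspension Credit: +463 days → 23 March 2003.
  Clinical Review Extension: 1948 days claimed exceeds the 1411-day cap, so +1411 days → 1 February 2007.
Expiry of referenced patent RK-11331:
  Base: filing + 16 years → 22 November 1999.
  Interference Suspension Credit: +239 days → 18 July 2000.
  Clinical Review Extension: 822 days (within the 1411-day cap) → +822 days → 18 October 2002.
  Administrative Delay Adjustment: +253 days → 28 June 2003.
Terminal disclaimer: RK-719736 expires on the earlier of 1 February 2007 and 28 June 2003.

2003-06-28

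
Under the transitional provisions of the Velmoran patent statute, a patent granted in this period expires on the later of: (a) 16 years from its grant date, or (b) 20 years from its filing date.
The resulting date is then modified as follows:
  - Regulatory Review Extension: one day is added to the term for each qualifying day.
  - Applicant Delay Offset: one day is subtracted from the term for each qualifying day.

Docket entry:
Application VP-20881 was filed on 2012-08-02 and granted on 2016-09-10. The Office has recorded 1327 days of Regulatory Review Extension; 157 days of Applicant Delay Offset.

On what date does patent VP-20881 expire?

(a) grant + 16 years → 10 September 2032.
(b) filing + 20 years → 2 August 2032.
Later of the two: 10 September 2032.
Regulatory Review Extension: +1327 days → 29 April 2036.
Applicant Delay Offset: −157 days → 24 November 2035.

2035-11-24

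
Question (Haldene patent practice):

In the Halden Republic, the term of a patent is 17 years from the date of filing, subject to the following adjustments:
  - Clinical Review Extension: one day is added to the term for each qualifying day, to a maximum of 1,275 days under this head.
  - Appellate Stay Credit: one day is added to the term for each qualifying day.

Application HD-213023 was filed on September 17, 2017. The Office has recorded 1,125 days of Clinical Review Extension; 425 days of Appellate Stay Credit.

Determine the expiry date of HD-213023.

Base term: filing date + 17 years → 17 September 2034.
Clinical Review Extension: 1125 days (within the 1275-day cap) → +1125 days → 16 October 2037.
Appellate Stay Credit: +425 days → 15 December 2038.

December 15, 2038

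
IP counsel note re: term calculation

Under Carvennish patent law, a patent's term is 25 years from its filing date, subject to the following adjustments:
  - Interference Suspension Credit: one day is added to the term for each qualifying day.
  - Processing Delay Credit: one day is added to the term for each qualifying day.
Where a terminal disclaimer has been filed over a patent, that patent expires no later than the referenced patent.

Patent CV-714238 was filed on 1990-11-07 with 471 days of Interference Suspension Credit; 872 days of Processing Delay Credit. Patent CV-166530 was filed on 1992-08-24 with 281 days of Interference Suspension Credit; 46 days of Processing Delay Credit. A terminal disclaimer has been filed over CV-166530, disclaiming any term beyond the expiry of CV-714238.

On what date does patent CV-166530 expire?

Natural term of CV-166530:
  Base: filing + 25 years → 24 August 2017.
  Interference Suspension Credit: +281 days → 1 June 2018.
  Processing Delay Credit: +46 days → 17 July 2018.
Expiry of referenced patent CV-714238:
  Base: filing + 25 years → 7 November 2015.
  Interference Suspension Credit: +471 days → 20 February 2017.
  Processing Delay Credit: +872 days → 12 July 2019.
Terminal disclaimer: CV-166530 expires on the earlier of 17 July 2018 and 12 July 2019.

2018-07-17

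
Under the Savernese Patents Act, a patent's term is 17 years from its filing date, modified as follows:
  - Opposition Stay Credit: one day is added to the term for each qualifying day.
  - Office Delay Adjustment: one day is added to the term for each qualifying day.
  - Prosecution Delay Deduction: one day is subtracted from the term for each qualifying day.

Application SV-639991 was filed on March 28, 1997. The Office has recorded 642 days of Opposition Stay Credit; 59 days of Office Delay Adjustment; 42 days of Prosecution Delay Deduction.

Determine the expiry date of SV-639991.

2016-01-16

Base term: filing date + 17 years → 28 March 2014.
Opposition Stay Credit: +642 days → 30 December 2015.
Office Delay Adjustment: +59 days → 27 February 2016.
Prosecution Delay Deduction: −42 days → 16 January 2016.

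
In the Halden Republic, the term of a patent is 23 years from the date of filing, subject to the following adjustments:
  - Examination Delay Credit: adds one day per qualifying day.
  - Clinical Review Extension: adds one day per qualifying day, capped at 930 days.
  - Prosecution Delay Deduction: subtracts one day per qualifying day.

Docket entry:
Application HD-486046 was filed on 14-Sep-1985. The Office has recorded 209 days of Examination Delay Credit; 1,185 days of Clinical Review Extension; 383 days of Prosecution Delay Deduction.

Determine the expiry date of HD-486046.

2010-10-10

Base term: filing date + 23 years → 14 September 2008.
Examination Delay Credit: +209 days → 11 April 2009.
Clinical Review Extension: 1185 days claimed exceeds the 930-day cap, so +930 days → 28 October 2011.
Prosecution Delay Deduction: −383 days → 10 October 2010.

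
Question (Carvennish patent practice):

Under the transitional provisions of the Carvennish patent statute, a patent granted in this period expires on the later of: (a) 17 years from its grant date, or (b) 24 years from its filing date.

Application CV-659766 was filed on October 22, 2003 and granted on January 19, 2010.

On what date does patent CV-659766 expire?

(a) grant + 17 years → 19 January 2027.
(b) filing + 24 years → 22 October 2027.
Later of the two: 22 October 2027.

2027-10-22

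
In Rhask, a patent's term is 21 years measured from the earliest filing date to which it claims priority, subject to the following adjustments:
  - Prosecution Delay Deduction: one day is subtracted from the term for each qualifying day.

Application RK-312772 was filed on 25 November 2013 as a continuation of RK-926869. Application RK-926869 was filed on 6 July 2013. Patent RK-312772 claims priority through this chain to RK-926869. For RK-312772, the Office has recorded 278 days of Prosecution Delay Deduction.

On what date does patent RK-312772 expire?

Earliest priority filing: 6 July 2013.
Base term: 6 July 2013 + 21 years → 6 July 2034.
Prosecution Delay Deduction: −278 days → 1 October 2033.

2033-10-01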